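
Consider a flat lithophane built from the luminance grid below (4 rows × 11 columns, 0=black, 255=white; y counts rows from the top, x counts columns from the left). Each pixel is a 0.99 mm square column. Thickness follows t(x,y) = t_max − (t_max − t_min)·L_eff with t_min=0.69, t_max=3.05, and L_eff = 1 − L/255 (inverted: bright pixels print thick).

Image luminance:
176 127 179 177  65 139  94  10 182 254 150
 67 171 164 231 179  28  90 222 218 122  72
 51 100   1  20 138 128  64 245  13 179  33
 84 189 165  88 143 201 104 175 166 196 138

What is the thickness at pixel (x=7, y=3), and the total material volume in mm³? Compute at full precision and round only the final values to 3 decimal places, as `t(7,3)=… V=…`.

span = t_max - t_min = 3.05 - 0.69 = 2.360
L(7,3) = 175, L_eff = 1 - 175/255 = 0.313725 (inverted)
t(7,3) = 3.05 - 2.360·0.313725 = 2.310
Σt over all 4·11 pixels = 532087/6375 ≈ 83.4646275
V = pitch²·Σt = 0.99²·532087/6375 = 81.804

t(7,3)=2.310 V=81.804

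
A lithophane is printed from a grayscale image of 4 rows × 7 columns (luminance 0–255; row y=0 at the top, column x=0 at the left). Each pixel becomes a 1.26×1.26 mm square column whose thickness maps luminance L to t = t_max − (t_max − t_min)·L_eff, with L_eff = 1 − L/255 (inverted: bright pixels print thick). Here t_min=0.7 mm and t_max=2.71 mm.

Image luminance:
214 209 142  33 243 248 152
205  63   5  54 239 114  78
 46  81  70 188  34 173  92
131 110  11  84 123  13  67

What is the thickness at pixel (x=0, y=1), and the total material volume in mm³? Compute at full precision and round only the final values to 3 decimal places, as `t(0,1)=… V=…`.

span = t_max - t_min = 2.71 - 0.7 = 2.010
L(0,1) = 205, L_eff = 1 - 205/255 = 0.196078 (inverted)
t(0,1) = 2.71 - 2.010·0.196078 = 2.316
Σt over all 4·7 pixels = 191237/4250 ≈ 44.9969412
V = pitch²·Σt = 1.26²·191237/4250 = 71.437

t(0,1)=2.316 V=71.437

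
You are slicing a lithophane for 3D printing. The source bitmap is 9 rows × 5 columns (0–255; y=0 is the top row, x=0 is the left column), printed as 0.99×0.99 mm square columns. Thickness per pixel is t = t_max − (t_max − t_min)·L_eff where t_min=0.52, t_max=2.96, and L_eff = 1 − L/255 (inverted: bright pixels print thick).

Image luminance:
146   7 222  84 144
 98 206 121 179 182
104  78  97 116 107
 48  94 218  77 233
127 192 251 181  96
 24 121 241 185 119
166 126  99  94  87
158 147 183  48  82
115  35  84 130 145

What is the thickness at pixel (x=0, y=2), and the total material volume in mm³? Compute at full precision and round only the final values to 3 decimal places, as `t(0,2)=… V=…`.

span = t_max - t_min = 2.96 - 0.52 = 2.440
L(0,2) = 104, L_eff = 1 - 104/255 = 0.592157 (inverted)
t(0,2) = 2.96 - 2.440·0.592157 = 1.515
Σt over all 9·5 pixels = 29576/375 ≈ 78.8693333
V = pitch²·Σt = 0.99²·29576/375 = 77.300

t(0,2)=1.515 V=77.300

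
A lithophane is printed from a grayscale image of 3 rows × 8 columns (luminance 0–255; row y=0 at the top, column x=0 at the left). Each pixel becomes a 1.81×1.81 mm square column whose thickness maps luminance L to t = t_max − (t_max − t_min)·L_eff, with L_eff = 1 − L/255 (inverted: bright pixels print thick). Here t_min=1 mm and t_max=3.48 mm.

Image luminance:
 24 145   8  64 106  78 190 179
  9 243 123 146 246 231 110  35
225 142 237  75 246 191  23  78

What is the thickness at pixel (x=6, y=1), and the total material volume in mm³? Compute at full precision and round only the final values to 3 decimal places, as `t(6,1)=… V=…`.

span = t_max - t_min = 3.48 - 1 = 2.480
L(6,1) = 110, L_eff = 1 - 110/255 = 0.568627 (inverted)
t(6,1) = 3.48 - 2.480·0.568627 = 2.070
Σt over all 3·8 pixels = 348548/6375 ≈ 54.6741961
V = pitch²·Σt = 1.81²·348548/6375 = 179.118

t(6,1)=2.070 V=179.118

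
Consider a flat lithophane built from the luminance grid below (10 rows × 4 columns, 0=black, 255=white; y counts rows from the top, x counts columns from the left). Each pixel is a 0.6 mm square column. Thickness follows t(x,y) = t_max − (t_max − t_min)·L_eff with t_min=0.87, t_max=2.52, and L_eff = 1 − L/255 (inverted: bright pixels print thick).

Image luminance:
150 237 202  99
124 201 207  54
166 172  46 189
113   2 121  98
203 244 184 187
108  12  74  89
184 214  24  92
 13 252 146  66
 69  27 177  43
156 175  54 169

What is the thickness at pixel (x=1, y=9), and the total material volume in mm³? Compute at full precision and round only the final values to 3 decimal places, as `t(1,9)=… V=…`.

t(1,9)=2.002 V=24.508

span = t_max - t_min = 2.52 - 0.87 = 1.650
L(1,9) = 175, L_eff = 1 - 175/255 = 0.313725 (inverted)
t(1,9) = 2.52 - 1.650·0.313725 = 2.002
Σt over all 10·4 pixels = 115733/1700 ≈ 68.0782353
V = pitch²·Σt = 0.6²·115733/1700 = 24.508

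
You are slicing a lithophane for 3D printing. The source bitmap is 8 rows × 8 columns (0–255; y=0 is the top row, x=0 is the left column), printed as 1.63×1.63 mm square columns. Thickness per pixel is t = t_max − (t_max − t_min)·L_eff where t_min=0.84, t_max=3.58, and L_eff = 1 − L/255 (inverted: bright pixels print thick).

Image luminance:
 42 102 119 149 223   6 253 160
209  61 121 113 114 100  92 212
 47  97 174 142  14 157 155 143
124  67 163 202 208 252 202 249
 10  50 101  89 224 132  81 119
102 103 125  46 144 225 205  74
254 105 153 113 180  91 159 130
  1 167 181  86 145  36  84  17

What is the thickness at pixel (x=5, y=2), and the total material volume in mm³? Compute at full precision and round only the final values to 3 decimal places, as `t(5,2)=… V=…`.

span = t_max - t_min = 3.58 - 0.84 = 2.740
L(5,2) = 157, L_eff = 1 - 157/255 = 0.384314 (inverted)
t(5,2) = 3.58 - 2.740·0.384314 = 2.527
Σt over all 8·8 pixels = 904694/6375 ≈ 141.9127843
V = pitch²·Σt = 1.63²·904694/6375 = 377.048

t(5,2)=2.527 V=377.048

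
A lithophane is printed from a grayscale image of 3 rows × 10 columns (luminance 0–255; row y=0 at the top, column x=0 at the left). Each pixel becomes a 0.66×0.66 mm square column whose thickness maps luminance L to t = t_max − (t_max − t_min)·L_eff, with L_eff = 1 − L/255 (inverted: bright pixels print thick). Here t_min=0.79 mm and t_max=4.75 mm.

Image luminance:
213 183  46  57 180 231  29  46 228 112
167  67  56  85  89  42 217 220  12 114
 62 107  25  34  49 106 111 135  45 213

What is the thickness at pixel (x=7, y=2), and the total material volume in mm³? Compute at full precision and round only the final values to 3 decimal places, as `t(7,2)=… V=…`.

t(7,2)=2.886 V=32.518

span = t_max - t_min = 4.75 - 0.79 = 3.960
L(7,2) = 135, L_eff = 1 - 135/255 = 0.470588 (inverted)
t(7,2) = 4.75 - 3.960·0.470588 = 2.886
Σt over all 3·10 pixels = 74.652
V = pitch²·Σt = 0.66²·74.652 = 32.518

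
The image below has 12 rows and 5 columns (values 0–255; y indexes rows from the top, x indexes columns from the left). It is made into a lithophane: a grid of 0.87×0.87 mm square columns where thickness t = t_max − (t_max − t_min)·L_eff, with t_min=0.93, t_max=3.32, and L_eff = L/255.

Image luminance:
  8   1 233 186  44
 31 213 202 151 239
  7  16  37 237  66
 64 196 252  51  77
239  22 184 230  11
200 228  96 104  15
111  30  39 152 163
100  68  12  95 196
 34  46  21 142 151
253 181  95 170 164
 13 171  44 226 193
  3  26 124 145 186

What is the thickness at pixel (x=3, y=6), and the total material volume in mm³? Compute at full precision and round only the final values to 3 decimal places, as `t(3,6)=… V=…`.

span = t_max - t_min = 3.32 - 0.93 = 2.390
L(3,6) = 152, L_eff = 152/255 = 0.596078
t(3,6) = 3.32 - 2.390·0.596078 = 1.895
Σt over all 12·5 pixels = 1704017/12750 ≈ 133.6483922
V = pitch²·Σt = 0.87²·1704017/12750 = 101.158

t(3,6)=1.895 V=101.158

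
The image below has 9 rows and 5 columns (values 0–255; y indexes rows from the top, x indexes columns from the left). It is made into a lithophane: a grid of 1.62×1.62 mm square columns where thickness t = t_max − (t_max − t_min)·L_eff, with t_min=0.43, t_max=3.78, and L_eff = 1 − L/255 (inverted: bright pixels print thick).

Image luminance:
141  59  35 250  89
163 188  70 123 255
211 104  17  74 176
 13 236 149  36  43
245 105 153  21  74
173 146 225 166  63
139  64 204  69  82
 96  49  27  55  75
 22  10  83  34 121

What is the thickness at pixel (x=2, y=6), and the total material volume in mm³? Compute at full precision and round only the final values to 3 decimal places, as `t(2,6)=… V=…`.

t(2,6)=3.110 V=220.859

span = t_max - t_min = 3.78 - 0.43 = 3.350
L(2,6) = 204, L_eff = 1 - 204/255 = 0.200000 (inverted)
t(2,6) = 3.78 - 3.350·0.200000 = 3.110
Σt over all 9·5 pixels = 107299/1275 ≈ 84.1560784
V = pitch²·Σt = 1.62²·107299/1275 = 220.859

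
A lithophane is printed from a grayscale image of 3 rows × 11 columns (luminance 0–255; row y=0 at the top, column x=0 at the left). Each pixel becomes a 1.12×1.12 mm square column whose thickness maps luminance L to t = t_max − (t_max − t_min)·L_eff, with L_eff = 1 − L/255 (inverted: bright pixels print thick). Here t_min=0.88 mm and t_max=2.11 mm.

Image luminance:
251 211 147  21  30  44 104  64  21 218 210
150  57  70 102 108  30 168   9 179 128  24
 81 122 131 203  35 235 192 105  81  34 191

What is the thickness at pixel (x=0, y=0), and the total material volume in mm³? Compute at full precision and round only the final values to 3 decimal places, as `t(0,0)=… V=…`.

t(0,0)=2.091 V=59.154

span = t_max - t_min = 2.11 - 0.88 = 1.230
L(0,0) = 251, L_eff = 1 - 251/255 = 0.015686 (inverted)
t(0,0) = 2.11 - 1.230·0.015686 = 2.091
Σt over all 3·11 pixels = 100209/2125 ≈ 47.1571765
V = pitch²·Σt = 1.12²·100209/2125 = 59.154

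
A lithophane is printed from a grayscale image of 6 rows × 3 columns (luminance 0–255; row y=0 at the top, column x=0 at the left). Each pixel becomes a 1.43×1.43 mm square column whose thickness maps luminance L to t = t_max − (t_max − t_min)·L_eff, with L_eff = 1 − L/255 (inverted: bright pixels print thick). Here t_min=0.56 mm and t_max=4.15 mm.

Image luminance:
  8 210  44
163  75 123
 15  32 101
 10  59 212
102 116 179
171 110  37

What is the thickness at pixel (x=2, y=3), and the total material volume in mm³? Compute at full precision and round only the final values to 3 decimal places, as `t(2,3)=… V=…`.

span = t_max - t_min = 4.15 - 0.56 = 3.590
L(2,3) = 212, L_eff = 1 - 212/255 = 0.168627 (inverted)
t(2,3) = 4.15 - 3.590·0.168627 = 3.545
Σt over all 6·3 pixels = 297131/8500 ≈ 34.9565882
V = pitch²·Σt = 1.43²·297131/8500 = 71.483

t(2,3)=3.545 V=71.483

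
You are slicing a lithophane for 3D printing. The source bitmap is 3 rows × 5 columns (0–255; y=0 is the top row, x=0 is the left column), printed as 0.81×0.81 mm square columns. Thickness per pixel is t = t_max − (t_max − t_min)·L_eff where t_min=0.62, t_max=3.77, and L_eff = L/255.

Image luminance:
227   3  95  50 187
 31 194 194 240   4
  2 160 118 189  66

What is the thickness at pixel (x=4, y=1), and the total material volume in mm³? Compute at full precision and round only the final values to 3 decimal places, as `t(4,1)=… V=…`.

t(4,1)=3.721 V=22.838

span = t_max - t_min = 3.77 - 0.62 = 3.150
L(4,1) = 4, L_eff = 4/255 = 0.015686
t(4,1) = 3.77 - 3.150·0.015686 = 3.721
Σt over all 3·5 pixels = 2367/68 ≈ 34.8088235
V = pitch²·Σt = 0.81²·2367/68 = 22.838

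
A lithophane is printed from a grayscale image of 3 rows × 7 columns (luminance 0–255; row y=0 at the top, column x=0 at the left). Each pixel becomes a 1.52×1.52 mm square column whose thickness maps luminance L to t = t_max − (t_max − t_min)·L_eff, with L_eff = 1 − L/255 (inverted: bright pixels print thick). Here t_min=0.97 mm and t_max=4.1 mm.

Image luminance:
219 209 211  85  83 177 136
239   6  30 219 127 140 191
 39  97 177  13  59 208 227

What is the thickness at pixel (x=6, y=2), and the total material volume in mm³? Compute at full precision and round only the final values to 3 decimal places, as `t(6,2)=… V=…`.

span = t_max - t_min = 4.1 - 0.97 = 3.130
L(6,2) = 227, L_eff = 1 - 227/255 = 0.109804 (inverted)
t(6,2) = 4.1 - 3.130·0.109804 = 3.756
Σt over all 3·7 pixels = 474877/8500 ≈ 55.8678824
V = pitch²·Σt = 1.52²·474877/8500 = 129.077

t(6,2)=3.756 V=129.077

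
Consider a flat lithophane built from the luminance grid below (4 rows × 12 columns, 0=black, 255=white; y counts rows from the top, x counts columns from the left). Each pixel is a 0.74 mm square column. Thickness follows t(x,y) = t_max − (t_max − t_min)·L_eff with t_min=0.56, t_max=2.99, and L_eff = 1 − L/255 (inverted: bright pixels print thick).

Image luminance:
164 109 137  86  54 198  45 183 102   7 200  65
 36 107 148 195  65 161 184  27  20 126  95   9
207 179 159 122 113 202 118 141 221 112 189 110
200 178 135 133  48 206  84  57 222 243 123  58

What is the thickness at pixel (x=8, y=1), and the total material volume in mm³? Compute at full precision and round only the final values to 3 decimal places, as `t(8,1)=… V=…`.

t(8,1)=0.751 V=46.462

span = t_max - t_min = 2.99 - 0.56 = 2.430
L(8,1) = 20, L_eff = 1 - 20/255 = 0.921569 (inverted)
t(8,1) = 2.99 - 2.430·0.921569 = 0.751
Σt over all 4·12 pixels = 721203/8500 ≈ 84.8474118
V = pitch²·Σt = 0.74²·721203/8500 = 46.462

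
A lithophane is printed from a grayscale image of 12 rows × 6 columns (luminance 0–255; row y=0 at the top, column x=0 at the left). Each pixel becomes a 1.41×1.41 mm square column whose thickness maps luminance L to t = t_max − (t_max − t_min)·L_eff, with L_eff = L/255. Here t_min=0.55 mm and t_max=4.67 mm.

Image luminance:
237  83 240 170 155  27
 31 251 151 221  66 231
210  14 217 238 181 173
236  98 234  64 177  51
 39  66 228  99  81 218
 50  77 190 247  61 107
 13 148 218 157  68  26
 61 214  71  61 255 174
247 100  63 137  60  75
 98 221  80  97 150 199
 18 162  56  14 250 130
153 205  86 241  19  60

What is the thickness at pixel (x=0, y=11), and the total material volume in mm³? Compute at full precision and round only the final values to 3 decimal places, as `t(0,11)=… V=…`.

t(0,11)=2.198 V=359.920

span = t_max - t_min = 4.67 - 0.55 = 4.120
L(0,11) = 153, L_eff = 153/255 = 0.600000
t(0,11) = 4.67 - 4.120·0.600000 = 2.198
Σt over all 12·6 pixels = 384704/2125 ≈ 181.0371765
V = pitch²·Σt = 1.41²·384704/2125 = 359.920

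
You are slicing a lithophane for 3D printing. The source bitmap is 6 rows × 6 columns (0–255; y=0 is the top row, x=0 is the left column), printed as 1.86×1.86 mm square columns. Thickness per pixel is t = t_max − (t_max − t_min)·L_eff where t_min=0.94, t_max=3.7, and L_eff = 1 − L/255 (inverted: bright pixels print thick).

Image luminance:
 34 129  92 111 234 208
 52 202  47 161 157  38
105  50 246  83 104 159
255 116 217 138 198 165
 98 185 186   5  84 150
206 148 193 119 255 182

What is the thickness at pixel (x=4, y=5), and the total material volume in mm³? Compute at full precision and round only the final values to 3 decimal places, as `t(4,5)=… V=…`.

t(4,5)=3.700 V=308.492

span = t_max - t_min = 3.7 - 0.94 = 2.760
L(4,5) = 255, L_eff = 1 - 255/255 = 0.000000 (inverted)
t(4,5) = 3.7 - 2.760·0.000000 = 3.700
Σt over all 6·6 pixels = 189486/2125 ≈ 89.1698824
V = pitch²·Σt = 1.86²·189486/2125 = 308.492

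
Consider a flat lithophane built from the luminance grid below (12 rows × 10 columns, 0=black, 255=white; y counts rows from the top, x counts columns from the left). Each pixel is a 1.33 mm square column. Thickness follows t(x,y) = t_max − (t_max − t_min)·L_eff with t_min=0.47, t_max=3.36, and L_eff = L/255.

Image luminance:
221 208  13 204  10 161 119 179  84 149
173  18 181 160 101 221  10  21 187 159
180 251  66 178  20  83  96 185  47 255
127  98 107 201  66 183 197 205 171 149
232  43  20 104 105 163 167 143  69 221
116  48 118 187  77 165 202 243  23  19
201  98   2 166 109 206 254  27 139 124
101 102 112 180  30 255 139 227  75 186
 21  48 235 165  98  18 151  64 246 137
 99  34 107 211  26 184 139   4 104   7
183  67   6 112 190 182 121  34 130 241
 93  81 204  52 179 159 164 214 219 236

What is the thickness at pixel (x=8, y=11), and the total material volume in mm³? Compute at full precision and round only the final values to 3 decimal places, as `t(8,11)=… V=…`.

t(8,11)=0.878 V=400.339

span = t_max - t_min = 3.36 - 0.47 = 2.890
L(8,11) = 219, L_eff = 219/255 = 0.858824
t(8,11) = 3.36 - 2.890·0.858824 = 0.878
Σt over all 12·10 pixels = 339481/1500 ≈ 226.3206667
V = pitch²·Σt = 1.33²·339481/1500 = 400.339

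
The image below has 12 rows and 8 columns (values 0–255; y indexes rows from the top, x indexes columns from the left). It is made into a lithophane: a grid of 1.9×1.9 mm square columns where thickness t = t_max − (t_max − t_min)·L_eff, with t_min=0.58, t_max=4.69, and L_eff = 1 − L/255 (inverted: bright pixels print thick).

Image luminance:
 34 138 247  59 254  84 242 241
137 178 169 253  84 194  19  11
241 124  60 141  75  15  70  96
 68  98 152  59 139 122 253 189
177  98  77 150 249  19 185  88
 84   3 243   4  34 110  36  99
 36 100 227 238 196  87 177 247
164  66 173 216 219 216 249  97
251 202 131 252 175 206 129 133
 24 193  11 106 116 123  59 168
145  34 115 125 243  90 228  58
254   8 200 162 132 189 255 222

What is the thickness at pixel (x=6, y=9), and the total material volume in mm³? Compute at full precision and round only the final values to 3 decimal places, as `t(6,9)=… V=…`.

span = t_max - t_min = 4.69 - 0.58 = 4.110
L(6,9) = 59, L_eff = 1 - 59/255 = 0.768627 (inverted)
t(6,9) = 4.69 - 4.110·0.768627 = 1.531
Σt over all 12·8 pixels = 2302093/8500 ≈ 270.8344706
V = pitch²·Σt = 1.9²·2302093/8500 = 977.712

t(6,9)=1.531 V=977.712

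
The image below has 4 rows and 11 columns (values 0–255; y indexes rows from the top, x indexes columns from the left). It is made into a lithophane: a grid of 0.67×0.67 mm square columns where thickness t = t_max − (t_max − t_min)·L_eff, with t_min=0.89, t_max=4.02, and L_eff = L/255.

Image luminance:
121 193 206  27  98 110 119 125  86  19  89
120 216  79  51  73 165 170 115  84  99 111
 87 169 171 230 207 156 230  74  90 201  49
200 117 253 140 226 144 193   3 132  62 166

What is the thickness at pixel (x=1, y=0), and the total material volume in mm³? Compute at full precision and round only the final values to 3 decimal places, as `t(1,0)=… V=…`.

t(1,0)=1.651 V=47.576

span = t_max - t_min = 4.02 - 0.89 = 3.130
L(1,0) = 193, L_eff = 193/255 = 0.756863
t(1,0) = 4.02 - 3.130·0.756863 = 1.651
Σt over all 4·11 pixels = 675638/6375 ≈ 105.9824314
V = pitch²·Σt = 0.67²·675638/6375 = 47.576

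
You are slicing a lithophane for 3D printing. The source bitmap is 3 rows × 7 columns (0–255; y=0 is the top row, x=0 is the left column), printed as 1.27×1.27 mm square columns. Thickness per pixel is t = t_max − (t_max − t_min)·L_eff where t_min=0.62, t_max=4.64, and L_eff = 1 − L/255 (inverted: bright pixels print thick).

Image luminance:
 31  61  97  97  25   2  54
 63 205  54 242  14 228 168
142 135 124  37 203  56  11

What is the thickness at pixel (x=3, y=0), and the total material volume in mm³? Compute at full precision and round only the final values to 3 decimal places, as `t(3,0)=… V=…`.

t(3,0)=2.149 V=73.100

span = t_max - t_min = 4.64 - 0.62 = 4.020
L(3,0) = 97, L_eff = 1 - 97/255 = 0.619608 (inverted)
t(3,0) = 4.64 - 4.020·0.619608 = 2.149
Σt over all 3·7 pixels = 96309/2125 ≈ 45.3218824
V = pitch²·Σt = 1.27²·96309/2125 = 73.100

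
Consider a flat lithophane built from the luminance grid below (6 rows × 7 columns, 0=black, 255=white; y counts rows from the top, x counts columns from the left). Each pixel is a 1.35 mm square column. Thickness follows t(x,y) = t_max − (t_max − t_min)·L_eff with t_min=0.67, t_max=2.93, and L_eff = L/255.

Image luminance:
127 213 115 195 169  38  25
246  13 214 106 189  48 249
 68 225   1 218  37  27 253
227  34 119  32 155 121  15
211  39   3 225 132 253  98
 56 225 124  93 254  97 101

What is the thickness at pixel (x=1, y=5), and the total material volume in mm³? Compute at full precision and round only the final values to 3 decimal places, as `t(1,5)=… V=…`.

t(1,5)=0.936 V=137.216

span = t_max - t_min = 2.93 - 0.67 = 2.260
L(1,5) = 225, L_eff = 225/255 = 0.882353
t(1,5) = 2.93 - 2.260·0.882353 = 0.936
Σt over all 6·7 pixels = 191989/2550 ≈ 75.2898039
V = pitch²·Σt = 1.35²·191989/2550 = 137.216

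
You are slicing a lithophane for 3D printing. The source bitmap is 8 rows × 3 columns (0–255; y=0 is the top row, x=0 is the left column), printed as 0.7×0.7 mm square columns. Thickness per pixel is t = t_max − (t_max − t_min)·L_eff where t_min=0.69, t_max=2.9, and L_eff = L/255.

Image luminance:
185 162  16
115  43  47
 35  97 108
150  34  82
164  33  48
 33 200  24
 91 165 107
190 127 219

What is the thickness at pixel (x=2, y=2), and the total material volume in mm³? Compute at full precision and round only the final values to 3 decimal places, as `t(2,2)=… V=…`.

t(2,2)=1.964 V=23.594

span = t_max - t_min = 2.9 - 0.69 = 2.210
L(2,2) = 108, L_eff = 108/255 = 0.423529
t(2,2) = 2.9 - 2.210·0.423529 = 1.964
Σt over all 8·3 pixels = 48.15
V = pitch²·Σt = 0.7²·48.15 = 23.594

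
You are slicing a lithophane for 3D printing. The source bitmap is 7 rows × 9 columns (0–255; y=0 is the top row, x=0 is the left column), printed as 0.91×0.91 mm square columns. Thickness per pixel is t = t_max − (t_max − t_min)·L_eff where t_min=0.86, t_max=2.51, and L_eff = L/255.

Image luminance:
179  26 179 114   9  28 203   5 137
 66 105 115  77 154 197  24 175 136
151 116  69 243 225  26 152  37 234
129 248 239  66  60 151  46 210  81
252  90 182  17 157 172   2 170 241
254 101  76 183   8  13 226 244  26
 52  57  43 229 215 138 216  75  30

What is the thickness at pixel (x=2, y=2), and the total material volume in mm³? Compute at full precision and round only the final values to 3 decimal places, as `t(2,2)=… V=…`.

t(2,2)=2.064 V=88.719

span = t_max - t_min = 2.51 - 0.86 = 1.650
L(2,2) = 69, L_eff = 69/255 = 0.270588
t(2,2) = 2.51 - 1.650·0.270588 = 2.064
Σt over all 7·9 pixels = 18213/170 ≈ 107.1352941
V = pitch²·Σt = 0.91²·18213/170 = 88.719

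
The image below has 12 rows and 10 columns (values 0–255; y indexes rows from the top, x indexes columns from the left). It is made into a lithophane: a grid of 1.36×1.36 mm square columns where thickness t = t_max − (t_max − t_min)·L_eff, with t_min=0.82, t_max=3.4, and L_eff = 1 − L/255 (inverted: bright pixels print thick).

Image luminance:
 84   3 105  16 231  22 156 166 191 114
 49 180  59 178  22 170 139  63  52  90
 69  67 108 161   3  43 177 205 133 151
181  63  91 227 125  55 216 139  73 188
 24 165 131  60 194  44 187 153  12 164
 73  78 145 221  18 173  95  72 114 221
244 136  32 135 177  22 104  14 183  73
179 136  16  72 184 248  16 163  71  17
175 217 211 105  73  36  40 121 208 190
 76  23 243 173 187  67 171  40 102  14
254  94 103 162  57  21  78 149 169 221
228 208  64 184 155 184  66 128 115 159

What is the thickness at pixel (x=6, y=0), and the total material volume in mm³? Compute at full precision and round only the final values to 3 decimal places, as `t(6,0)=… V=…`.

t(6,0)=2.398 V=451.514

span = t_max - t_min = 3.4 - 0.82 = 2.580
L(6,0) = 156, L_eff = 1 - 156/255 = 0.388235 (inverted)
t(6,0) = 3.4 - 2.580·0.388235 = 2.398
Σt over all 12·10 pixels = 518743/2125 ≈ 244.1143529
V = pitch²·Σt = 1.36²·518743/2125 = 451.514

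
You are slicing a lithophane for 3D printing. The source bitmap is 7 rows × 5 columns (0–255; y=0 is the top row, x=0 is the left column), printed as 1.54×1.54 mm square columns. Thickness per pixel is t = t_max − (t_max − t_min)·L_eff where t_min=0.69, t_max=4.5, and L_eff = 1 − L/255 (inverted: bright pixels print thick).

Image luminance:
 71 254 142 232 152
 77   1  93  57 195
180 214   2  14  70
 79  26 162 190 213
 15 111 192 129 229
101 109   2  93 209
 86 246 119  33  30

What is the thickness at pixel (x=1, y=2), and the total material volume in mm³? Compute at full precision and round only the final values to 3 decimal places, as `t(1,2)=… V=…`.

span = t_max - t_min = 4.5 - 0.69 = 3.810
L(1,2) = 214, L_eff = 1 - 214/255 = 0.160784 (inverted)
t(1,2) = 4.5 - 3.810·0.160784 = 3.887
Σt over all 7·5 pixels = 729531/8500 ≈ 85.8271765
V = pitch²·Σt = 1.54²·729531/8500 = 203.548

t(1,2)=3.887 V=203.548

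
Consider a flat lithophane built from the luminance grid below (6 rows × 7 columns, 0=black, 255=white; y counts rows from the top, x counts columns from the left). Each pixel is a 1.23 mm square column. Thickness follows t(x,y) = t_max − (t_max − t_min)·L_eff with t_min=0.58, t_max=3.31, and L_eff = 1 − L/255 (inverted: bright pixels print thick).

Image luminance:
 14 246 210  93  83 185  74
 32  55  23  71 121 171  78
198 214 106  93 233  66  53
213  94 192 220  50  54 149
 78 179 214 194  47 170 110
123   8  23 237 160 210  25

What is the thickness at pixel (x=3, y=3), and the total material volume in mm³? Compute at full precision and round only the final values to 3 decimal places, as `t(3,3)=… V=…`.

t(3,3)=2.935 V=120.576

span = t_max - t_min = 3.31 - 0.58 = 2.730
L(3,3) = 220, L_eff = 1 - 220/255 = 0.137255 (inverted)
t(3,3) = 3.31 - 2.730·0.137255 = 2.935
Σt over all 6·7 pixels = 677439/8500 ≈ 79.6987059
V = pitch²·Σt = 1.23²·677439/8500 = 120.576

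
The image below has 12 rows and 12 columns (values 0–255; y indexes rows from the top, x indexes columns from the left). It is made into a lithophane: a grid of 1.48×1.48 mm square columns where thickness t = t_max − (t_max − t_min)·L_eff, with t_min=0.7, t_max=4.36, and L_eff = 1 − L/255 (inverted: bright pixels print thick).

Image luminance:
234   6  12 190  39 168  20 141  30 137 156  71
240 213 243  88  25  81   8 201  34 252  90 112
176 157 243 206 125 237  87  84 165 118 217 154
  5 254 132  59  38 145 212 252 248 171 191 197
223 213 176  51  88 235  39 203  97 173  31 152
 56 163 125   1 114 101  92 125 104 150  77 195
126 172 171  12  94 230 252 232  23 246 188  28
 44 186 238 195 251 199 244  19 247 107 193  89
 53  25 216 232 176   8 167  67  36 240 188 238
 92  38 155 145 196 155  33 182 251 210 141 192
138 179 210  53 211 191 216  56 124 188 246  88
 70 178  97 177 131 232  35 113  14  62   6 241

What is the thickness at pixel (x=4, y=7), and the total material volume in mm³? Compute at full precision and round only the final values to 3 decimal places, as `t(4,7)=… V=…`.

t(4,7)=4.303 V=853.527

span = t_max - t_min = 4.36 - 0.7 = 3.660
L(4,7) = 251, L_eff = 1 - 251/255 = 0.015686 (inverted)
t(4,7) = 4.36 - 3.660·0.015686 = 4.303
Σt over all 12·12 pixels = 828043/2125 ≈ 389.6672941
V = pitch²·Σt = 1.48²·828043/2125 = 853.527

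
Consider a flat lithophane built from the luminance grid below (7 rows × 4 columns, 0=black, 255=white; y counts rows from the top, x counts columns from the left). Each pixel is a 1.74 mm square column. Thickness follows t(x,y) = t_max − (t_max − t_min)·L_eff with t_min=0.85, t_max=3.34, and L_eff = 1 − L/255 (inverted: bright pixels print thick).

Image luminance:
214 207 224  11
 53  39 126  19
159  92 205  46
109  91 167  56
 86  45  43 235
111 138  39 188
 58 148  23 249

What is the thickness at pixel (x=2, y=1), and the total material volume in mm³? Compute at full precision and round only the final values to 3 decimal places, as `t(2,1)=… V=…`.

t(2,1)=2.080 V=166.099

span = t_max - t_min = 3.34 - 0.85 = 2.490
L(2,1) = 126, L_eff = 1 - 126/255 = 0.505882 (inverted)
t(2,1) = 3.34 - 2.490·0.505882 = 2.080
Σt over all 7·4 pixels = 466323/8500 ≈ 54.8615294
V = pitch²·Σt = 1.74²·466323/8500 = 166.099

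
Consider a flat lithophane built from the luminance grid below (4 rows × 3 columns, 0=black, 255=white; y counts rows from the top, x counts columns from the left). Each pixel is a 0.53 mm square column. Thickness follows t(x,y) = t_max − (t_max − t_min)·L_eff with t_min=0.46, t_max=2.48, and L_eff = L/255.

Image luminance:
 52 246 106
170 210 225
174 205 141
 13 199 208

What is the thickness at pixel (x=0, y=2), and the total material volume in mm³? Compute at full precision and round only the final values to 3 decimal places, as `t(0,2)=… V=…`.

span = t_max - t_min = 2.48 - 0.46 = 2.020
L(0,2) = 174, L_eff = 174/255 = 0.682353
t(0,2) = 2.48 - 2.020·0.682353 = 1.102
Σt over all 4·3 pixels = 182591/12750 ≈ 14.3208627
V = pitch²·Σt = 0.53²·182591/12750 = 4.023

t(0,2)=1.102 V=4.023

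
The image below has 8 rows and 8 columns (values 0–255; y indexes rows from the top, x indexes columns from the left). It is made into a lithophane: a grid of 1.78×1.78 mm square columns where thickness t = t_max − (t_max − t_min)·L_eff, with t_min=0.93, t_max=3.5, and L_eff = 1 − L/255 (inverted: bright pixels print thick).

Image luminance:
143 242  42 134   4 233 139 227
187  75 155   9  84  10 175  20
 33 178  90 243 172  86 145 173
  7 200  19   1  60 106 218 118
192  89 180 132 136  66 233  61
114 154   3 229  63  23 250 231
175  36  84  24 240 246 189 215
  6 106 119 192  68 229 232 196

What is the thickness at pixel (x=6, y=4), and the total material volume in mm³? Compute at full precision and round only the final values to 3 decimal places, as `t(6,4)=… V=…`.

t(6,4)=3.278 V=451.739

span = t_max - t_min = 3.5 - 0.93 = 2.570
L(6,4) = 233, L_eff = 1 - 233/255 = 0.086275 (inverted)
t(6,4) = 3.5 - 2.570·0.086275 = 3.278
Σt over all 8·8 pixels = 1211899/8500 ≈ 142.5763529
V = pitch²·Σt = 1.78²·1211899/8500 = 451.739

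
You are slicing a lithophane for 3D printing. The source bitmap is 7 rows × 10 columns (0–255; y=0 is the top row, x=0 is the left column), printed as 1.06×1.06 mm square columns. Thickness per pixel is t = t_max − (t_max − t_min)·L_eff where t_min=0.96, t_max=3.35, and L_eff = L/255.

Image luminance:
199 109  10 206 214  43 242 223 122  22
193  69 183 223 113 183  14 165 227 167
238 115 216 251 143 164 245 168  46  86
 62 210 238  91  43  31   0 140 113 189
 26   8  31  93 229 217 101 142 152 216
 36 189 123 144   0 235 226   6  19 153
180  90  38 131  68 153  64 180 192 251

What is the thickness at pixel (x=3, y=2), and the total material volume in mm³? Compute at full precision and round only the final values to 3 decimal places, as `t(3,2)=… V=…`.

t(3,2)=0.997 V=164.398

span = t_max - t_min = 3.35 - 0.96 = 2.390
L(3,2) = 251, L_eff = 251/255 = 0.984314
t(3,2) = 3.35 - 2.390·0.984314 = 0.997
Σt over all 7·10 pixels = 3730999/25500 ≈ 146.3136863
V = pitch²·Σt = 1.06²·3730999/25500 = 164.398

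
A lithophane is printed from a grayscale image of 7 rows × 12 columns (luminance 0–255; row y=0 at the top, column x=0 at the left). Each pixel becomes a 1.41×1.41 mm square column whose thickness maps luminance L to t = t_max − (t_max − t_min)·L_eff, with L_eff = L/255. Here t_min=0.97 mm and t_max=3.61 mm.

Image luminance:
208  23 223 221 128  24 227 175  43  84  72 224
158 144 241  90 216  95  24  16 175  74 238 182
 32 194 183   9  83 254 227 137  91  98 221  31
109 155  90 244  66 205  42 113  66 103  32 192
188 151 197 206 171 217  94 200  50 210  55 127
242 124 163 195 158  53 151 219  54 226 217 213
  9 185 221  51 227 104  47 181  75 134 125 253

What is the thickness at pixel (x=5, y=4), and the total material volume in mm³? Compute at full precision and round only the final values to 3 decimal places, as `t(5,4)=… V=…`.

span = t_max - t_min = 3.61 - 0.97 = 2.640
L(5,4) = 217, L_eff = 217/255 = 0.850980
t(5,4) = 3.61 - 2.640·0.850980 = 1.363
Σt over all 7·12 pixels = 77067/425 ≈ 181.3341176
V = pitch²·Σt = 1.41²·77067/425 = 360.510

t(5,4)=1.363 V=360.510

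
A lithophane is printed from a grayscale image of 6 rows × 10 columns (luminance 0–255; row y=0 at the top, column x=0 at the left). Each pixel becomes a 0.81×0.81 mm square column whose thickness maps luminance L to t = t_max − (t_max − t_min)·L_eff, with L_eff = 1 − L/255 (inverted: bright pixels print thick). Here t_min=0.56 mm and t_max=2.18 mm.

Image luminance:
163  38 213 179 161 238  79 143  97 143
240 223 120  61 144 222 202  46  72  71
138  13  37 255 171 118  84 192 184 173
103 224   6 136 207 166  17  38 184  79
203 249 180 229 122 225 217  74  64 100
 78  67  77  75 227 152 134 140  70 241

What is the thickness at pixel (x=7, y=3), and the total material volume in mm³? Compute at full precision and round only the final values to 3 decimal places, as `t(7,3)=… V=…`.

span = t_max - t_min = 2.18 - 0.56 = 1.620
L(7,3) = 38, L_eff = 1 - 38/255 = 0.850980 (inverted)
t(7,3) = 2.18 - 1.620·0.850980 = 0.801
Σt over all 6·10 pixels = 183504/2125 ≈ 86.3548235
V = pitch²·Σt = 0.81²·183504/2125 = 56.657

t(7,3)=0.801 V=56.657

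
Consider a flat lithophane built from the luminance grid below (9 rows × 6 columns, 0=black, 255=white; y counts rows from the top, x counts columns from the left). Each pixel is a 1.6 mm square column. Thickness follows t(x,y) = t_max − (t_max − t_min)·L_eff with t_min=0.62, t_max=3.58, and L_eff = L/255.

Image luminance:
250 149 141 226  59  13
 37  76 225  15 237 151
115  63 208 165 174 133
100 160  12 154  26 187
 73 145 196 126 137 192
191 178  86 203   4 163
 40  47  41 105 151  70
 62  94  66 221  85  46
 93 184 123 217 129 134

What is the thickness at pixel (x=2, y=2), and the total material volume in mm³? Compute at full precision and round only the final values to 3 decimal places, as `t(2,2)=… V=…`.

span = t_max - t_min = 3.58 - 0.62 = 2.960
L(2,2) = 208, L_eff = 208/255 = 0.815686
t(2,2) = 3.58 - 2.960·0.815686 = 1.166
Σt over all 9·6 pixels = 246081/2125 ≈ 115.8028235
V = pitch²·Σt = 1.6²·246081/2125 = 296.455

t(2,2)=1.166 V=296.455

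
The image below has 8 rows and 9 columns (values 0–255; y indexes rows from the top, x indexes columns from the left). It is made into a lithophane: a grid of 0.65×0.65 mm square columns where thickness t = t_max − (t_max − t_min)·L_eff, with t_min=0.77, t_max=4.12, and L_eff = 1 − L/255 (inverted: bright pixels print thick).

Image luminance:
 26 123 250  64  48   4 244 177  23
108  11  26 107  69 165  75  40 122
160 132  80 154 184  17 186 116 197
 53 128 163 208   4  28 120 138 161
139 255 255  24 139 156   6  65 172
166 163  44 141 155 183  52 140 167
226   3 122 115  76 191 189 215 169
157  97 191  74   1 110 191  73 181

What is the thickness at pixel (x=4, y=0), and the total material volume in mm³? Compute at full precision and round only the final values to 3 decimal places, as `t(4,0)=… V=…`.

t(4,0)=1.401 V=71.790

span = t_max - t_min = 4.12 - 0.77 = 3.350
L(4,0) = 48, L_eff = 1 - 48/255 = 0.811765 (inverted)
t(4,0) = 4.12 - 3.350·0.811765 = 1.401
Σt over all 8·9 pixels = 433291/2550 ≈ 169.9180392
V = pitch²·Σt = 0.65²·433291/2550 = 71.790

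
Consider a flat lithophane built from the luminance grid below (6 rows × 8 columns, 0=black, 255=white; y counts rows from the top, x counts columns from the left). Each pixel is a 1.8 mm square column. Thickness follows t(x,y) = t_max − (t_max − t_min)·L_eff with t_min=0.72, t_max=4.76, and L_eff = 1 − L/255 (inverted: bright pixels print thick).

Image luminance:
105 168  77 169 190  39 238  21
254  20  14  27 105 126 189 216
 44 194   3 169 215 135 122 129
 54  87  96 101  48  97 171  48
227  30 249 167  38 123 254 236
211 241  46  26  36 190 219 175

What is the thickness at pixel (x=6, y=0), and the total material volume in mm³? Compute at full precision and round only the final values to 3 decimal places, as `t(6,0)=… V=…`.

t(6,0)=4.491 V=427.100

span = t_max - t_min = 4.76 - 0.72 = 4.040
L(6,0) = 238, L_eff = 1 - 238/255 = 0.066667 (inverted)
t(6,0) = 4.76 - 4.040·0.066667 = 4.491
Σt over all 6·8 pixels = 840359/6375 ≈ 131.8210196
V = pitch²·Σt = 1.8²·840359/6375 = 427.100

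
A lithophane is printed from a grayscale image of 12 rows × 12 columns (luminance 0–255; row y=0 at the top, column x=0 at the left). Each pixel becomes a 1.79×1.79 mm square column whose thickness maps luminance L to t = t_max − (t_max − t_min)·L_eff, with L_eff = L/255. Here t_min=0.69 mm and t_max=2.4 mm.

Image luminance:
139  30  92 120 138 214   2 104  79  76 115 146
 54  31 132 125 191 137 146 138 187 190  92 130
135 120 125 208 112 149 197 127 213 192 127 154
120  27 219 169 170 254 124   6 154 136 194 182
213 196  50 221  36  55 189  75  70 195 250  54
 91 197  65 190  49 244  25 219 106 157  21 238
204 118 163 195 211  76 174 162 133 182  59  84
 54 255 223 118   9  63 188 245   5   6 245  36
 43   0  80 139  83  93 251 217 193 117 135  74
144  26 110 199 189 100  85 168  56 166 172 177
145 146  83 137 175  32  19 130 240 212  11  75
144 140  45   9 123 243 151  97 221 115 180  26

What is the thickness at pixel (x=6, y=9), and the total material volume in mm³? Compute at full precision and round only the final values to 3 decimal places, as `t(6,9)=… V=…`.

span = t_max - t_min = 2.4 - 0.69 = 1.710
L(6,9) = 85, L_eff = 85/255 = 0.333333
t(6,9) = 2.4 - 1.710·0.333333 = 1.830
Σt over all 12·12 pixels = 467184/2125 ≈ 219.8512941
V = pitch²·Σt = 1.79²·467184/2125 = 704.426

t(6,9)=1.830 V=704.426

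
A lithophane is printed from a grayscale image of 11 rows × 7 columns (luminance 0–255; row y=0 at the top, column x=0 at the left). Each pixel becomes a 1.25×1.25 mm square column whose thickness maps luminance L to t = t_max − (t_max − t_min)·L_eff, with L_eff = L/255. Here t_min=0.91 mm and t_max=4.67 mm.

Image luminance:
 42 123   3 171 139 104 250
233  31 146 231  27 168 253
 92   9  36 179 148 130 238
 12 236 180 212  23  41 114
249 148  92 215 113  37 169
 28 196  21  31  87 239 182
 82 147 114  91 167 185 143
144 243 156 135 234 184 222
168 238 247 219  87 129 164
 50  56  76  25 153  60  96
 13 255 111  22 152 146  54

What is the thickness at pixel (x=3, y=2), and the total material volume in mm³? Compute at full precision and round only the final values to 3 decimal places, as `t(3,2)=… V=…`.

span = t_max - t_min = 4.67 - 0.91 = 3.760
L(3,2) = 179, L_eff = 179/255 = 0.701961
t(3,2) = 4.67 - 3.760·0.701961 = 2.031
Σt over all 11·7 pixels = 1784883/8500 ≈ 209.9862353
V = pitch²·Σt = 1.25²·1784883/8500 = 328.103

t(3,2)=2.031 V=328.103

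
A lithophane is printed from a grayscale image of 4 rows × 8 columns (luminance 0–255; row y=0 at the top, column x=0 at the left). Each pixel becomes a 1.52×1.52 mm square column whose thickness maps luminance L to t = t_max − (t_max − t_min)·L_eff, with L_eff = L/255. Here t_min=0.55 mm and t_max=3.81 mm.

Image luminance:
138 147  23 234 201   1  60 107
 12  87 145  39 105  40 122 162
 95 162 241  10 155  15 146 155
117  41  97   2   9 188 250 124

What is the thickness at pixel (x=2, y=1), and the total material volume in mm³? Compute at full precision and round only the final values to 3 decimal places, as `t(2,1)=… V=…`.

span = t_max - t_min = 3.81 - 0.55 = 3.260
L(2,1) = 145, L_eff = 145/255 = 0.568627
t(2,1) = 3.81 - 3.260·0.568627 = 1.956
Σt over all 4·8 pixels = 99539/1275 ≈ 78.0698039
V = pitch²·Σt = 1.52²·99539/1275 = 180.372

t(2,1)=1.956 V=180.372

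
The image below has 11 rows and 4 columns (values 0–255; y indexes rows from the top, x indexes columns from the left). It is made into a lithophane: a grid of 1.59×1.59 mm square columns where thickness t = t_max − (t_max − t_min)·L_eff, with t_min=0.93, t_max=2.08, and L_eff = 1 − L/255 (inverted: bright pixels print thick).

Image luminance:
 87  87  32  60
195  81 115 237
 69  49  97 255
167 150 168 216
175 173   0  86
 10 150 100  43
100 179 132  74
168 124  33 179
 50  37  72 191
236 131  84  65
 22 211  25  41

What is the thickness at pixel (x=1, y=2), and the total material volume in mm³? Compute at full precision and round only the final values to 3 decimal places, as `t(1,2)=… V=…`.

t(1,2)=1.151 V=159.954

span = t_max - t_min = 2.08 - 0.93 = 1.150
L(1,2) = 49, L_eff = 1 - 49/255 = 0.807843 (inverted)
t(1,2) = 2.08 - 1.150·0.807843 = 1.151
Σt over all 11·4 pixels = 5378/85 ≈ 63.2705882
V = pitch²·Σt = 1.59²·5378/85 = 159.954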